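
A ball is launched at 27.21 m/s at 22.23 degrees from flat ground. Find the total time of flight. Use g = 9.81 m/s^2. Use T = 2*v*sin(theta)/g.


T = 2*v*sin(theta)/g
sin(theta) = sin(22.23 deg) = 0.3783
T = 2*27.21*0.3783 / 9.81
T = 20.5885 / 9.81 = 2.0987 s

2.0987 s


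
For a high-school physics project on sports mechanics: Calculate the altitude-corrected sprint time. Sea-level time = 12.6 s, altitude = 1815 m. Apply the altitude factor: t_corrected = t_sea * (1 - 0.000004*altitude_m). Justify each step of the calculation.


Correction factor = 1 - 0.000004 * 1815 = 0.99274
t_corrected = t_sea * factor = 12.6 * 0.99274
t_corrected = 12.5085 s

12.5085 s


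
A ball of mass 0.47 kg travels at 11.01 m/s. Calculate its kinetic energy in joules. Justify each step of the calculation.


KE = 0.5 * m * v^2
KE = 0.5 * 0.47 * 11.01^2
KE = 0.5 * 0.47 * 121.2201 = 28.4867 J

28.4867 J


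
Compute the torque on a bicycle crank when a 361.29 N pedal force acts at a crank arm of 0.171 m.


tau = F * d
tau = 361.29 * 0.171
tau = 61.7806 N*m

61.7806 N*m


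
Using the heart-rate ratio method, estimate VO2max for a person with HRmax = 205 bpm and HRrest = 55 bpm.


VO2max = 15.3 * HRmax / HRrest
VO2max = 15.3 * 205 / 55
VO2max = 3136.5 / 55 = 57.0273 mL/kg/min

57.0273 mL/kg/min


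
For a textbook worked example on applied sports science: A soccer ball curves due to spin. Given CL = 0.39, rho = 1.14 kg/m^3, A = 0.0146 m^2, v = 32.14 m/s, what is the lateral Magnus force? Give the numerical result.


FM = 0.5 * CL * rho * A * v^2
FM = 0.5 * 0.39 * 1.14 * 0.0146 * 32.14^2
v^2 = 1032.9796
FM = 0.5 * 0.39 * 1.14 * 0.0146 * 1032.9796 = 3.3526 N

3.3526 N


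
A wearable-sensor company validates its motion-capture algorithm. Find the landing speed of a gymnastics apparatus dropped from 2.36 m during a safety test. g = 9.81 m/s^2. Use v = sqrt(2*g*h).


v = sqrt(2 * g * h)
v = sqrt(2 * 9.81 * 2.36)
v = sqrt(46.3032) = 6.8046 m/s

6.8046 m/s


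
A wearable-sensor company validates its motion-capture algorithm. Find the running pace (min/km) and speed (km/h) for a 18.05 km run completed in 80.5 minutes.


Pace = time / distance = 80.5 min / 18.05 km = 4.4598 min/km
Speed = distance / time_in_hours = 18.05 / 1.3417 hr
Speed = 13.4534 km/h

4.4598 min/km, 13.4534 km/h


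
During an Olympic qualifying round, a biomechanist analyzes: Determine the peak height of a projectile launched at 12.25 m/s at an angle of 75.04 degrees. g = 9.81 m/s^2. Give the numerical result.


H = (v*sin(theta))^2 / (2*g)
vy = v*sin(theta) = 12.25 * sin(75.04 deg) = 11.8348 m/s
H = vy^2 / (2*g) = 140.0625 / (2*9.81)
H = 140.0625 / 19.62 = 7.1388 m

7.1388 m


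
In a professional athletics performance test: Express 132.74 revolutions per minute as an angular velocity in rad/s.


omega = RPM * 2 * pi / 60
omega = 132.74 * 2 * 3.14159 / 60
omega = 834.03 / 60 = 13.9005 rad/s

13.9005 rad/s


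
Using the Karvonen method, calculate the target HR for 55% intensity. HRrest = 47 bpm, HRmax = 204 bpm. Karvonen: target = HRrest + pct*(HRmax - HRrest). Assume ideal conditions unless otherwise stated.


Target = HRrest + pct*(HRmax - HRrest)
Heart rate reserve = HRmax - HRrest = 204 - 47 = 157 bpm
Fraction = 55% = 0.55
Target = 47 + 0.55 * 157
Target = 47 + 86.35 = 133.35 bpm

133.35 bpm


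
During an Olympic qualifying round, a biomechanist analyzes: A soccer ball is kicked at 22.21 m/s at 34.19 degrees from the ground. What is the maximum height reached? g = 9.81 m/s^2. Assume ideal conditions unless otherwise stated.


H = (v*sin(theta))^2 / (2*g)
vy = v*sin(theta) = 22.21 * sin(34.19 deg) = 12.4807 m/s
H = vy^2 / (2*g) = 155.767 / (2*9.81)
H = 155.767 / 19.62 = 7.9392 m

7.9392 m


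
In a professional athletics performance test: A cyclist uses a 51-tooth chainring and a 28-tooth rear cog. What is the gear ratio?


GR = front_teeth / rear_teeth
GR = 51 / 28
GR = 1.8214

1.8214


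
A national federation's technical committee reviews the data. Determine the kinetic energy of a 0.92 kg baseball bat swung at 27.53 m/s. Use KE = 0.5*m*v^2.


KE = 0.5 * m * v^2
KE = 0.5 * 0.92 * 27.53^2
KE = 0.5 * 0.92 * 757.9009 = 348.6344 J

348.6344 J


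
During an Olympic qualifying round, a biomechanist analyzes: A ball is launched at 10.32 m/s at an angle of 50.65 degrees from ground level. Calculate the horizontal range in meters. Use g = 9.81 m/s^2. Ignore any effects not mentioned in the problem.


R = v^2 * sin(2*theta) / g
Convert angle to radians: theta = 50.65 deg = 0.884 rad
sin(2*theta) = sin(1.768) = 0.9806
R = 10.32^2 * 0.9806 / 9.81
R = 106.5024 * 0.9806 / 9.81 = 10.6461 m

10.6461 m


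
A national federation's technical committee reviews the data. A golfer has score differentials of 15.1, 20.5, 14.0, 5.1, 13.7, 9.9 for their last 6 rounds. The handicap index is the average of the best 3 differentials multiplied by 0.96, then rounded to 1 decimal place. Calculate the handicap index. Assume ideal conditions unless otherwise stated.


All differentials: 15.1, 20.5, 14.0, 5.1, 13.7, 9.9
Sorted: 5.1, 9.9, 13.7, 14.0, 15.1, 20.5
Best 3: 5.1, 9.9, 13.7
Average of best = 28.7 / 3 = 9.5667
Raw index = 9.5667 * 0.96 = 9.184
Handicap index = round(9.184, 1) = 9.2

9.2


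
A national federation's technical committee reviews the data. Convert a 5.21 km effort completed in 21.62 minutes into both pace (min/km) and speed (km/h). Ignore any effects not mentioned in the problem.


Pace = time / distance = 21.62 min / 5.21 km = 4.1497 min/km
Speed = distance / time_in_hours = 5.21 / 0.3603 hr
Speed = 14.4588 km/h

4.1497 min/km, 14.4588 km/h


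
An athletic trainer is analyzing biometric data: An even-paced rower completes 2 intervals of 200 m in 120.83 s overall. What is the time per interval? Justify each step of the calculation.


Split time = total_time / n_laps = 120.83 / 2
Split time = 60.415 s per lap

60.415 s


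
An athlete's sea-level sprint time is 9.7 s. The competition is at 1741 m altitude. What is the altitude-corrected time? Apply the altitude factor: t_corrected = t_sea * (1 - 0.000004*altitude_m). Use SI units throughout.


Correction factor = 1 - 0.000004 * 1741 = 0.993036
t_corrected = t_sea * factor = 9.7 * 0.993036
t_corrected = 9.6324 s

9.6324 s


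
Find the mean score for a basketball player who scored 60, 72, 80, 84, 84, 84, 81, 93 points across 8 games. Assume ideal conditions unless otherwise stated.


Average = sum / n
Sum = 638
Average = 638 / 8 = 79.75

79.75


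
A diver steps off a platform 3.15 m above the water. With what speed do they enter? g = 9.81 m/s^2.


v = sqrt(2 * g * h)
v = sqrt(2 * 9.81 * 3.15)
v = sqrt(61.803) = 7.8615 m/s

7.8615 m/s


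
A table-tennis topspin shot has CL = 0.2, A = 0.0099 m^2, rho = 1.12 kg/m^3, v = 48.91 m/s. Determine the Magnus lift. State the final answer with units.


FM = 0.5 * CL * rho * A * v^2
FM = 0.5 * 0.2 * 1.12 * 0.0099 * 48.91^2
v^2 = 2392.1881
FM = 0.5 * 0.2 * 1.12 * 0.0099 * 2392.1881 = 2.6525 N

2.6525 N


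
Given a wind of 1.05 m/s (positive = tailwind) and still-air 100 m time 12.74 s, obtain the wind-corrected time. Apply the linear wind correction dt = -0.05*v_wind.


dt = -0.05 * v_wind = -0.05 * 1.05 = -0.0525 s
t_corrected = t_still + dt = 12.74 + (-0.0525)
t_corrected = 12.6875 s

12.6875 s


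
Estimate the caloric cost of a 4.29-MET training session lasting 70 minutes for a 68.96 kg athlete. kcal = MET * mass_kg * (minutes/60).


kcal = MET * mass * time_hr
Convert time: 70 min = 1.1667 hr
kcal = 4.29 * 68.96 * 1.1667
kcal = 345.1448 kcal

345.1448 kcal


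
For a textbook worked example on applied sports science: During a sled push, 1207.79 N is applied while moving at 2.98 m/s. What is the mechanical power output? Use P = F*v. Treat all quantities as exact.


P = F * v
P = 1207.79 * 2.98
P = 3599.2142 W

3599.2142 W


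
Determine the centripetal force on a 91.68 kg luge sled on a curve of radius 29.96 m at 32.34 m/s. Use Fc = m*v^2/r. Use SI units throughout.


Fc = m * v^2 / r
v^2 = 32.34^2 = 1045.8756
Fc = 91.68 * 1045.8756 / 29.96
Fc = 95885.875 / 29.96 = 3200.4631 N

3200.4631 N


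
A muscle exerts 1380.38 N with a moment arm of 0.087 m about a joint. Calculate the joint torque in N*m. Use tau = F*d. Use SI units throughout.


tau = F * d
tau = 1380.38 * 0.087
tau = 120.0931 N*m

120.0931 N*m


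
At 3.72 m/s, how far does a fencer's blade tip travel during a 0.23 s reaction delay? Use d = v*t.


d = v * t
d = 3.72 * 0.23
d = 0.8556 m

0.8556 m


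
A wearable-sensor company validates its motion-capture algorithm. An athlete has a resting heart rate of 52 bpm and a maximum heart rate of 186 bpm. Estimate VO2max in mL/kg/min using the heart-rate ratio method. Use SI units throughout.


VO2max = 15.3 * HRmax / HRrest
VO2max = 15.3 * 186 / 52
VO2max = 2845.8 / 52 = 54.7269 mL/kg/min

54.7269 mL/kg/min


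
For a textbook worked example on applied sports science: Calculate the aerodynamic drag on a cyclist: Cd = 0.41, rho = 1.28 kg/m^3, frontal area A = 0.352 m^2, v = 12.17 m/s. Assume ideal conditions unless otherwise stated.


Fd = 0.5 * Cd * rho * A * v^2
Fd = 0.5 * 0.41 * 1.28 * 0.352 * 12.17^2
v^2 = 148.1089
Fd = 0.5 * 0.41 * 1.28 * 0.352 * 148.1089 = 13.68 N

13.68 N


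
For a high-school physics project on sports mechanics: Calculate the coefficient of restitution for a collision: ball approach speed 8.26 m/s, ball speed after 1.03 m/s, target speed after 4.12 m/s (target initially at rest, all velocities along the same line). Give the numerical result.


e = (v2_after - v1_after) / (v1_before - v2_before)
Numerator = 4.12 - 1.03 = 3.09
Denominator = 8.26 - 0 = 8.26
e = 3.09 / 8.26 = 0.3741

0.3741


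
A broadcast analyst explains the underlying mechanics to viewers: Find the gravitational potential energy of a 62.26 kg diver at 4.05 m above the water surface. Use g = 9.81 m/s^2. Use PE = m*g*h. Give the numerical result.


PE = m * g * h
PE = 62.26 * 9.81 * 4.05
PE = 610.7706 * 4.05 = 2473.6209 J

2473.6209 J


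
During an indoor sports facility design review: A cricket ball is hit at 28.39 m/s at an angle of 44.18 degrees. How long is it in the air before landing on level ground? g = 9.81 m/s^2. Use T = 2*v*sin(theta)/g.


T = 2*v*sin(theta)/g
sin(theta) = sin(44.18 deg) = 0.6969
T = 2*28.39*0.6969 / 9.81
T = 39.5708 / 9.81 = 4.0337 s

4.0337 s


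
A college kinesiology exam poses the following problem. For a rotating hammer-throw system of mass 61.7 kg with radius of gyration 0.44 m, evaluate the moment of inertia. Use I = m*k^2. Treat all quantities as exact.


I = m * k^2
I = 61.7 * 0.44^2
I = 61.7 * 0.1936 = 11.9451 kg*m^2

11.9451 kg*m^2


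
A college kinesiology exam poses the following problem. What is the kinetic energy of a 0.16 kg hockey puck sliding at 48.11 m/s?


KE = 0.5 * m * v^2
KE = 0.5 * 0.16 * 48.11^2
KE = 0.5 * 0.16 * 2314.5721 = 185.1658 J

185.1658 J


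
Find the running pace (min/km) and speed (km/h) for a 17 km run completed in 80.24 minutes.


Pace = time / distance = 80.24 min / 17 km = 4.72 min/km
Speed = distance / time_in_hours = 17 / 1.3373 hr
Speed = 12.7119 km/h

4.72 min/km, 12.7119 km/h


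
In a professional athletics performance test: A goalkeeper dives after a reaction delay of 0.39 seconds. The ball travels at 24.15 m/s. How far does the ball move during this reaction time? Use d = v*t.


d = v * t
d = 24.15 * 0.39
d = 9.4185 m

9.4185 m


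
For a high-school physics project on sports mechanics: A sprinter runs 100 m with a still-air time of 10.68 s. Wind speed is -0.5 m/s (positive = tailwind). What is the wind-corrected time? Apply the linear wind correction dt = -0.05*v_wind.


dt = -0.05 * v_wind = -0.05 * -0.5 = 0.025 s
t_corrected = t_still + dt = 10.68 + (0.025)
t_corrected = 10.705 s

10.705 s


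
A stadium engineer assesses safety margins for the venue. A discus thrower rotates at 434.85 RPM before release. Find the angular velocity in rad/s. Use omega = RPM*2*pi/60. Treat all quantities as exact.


omega = RPM * 2 * pi / 60
omega = 434.85 * 2 * 3.14159 / 60
omega = 2732.2431 / 60 = 45.5374 rad/s

45.5374 rad/s


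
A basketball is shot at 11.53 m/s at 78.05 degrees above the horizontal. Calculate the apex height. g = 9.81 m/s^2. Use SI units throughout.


H = (v*sin(theta))^2 / (2*g)
vy = v*sin(theta) = 11.53 * sin(78.05 deg) = 11.2801 m/s
H = vy^2 / (2*g) = 127.2413 / (2*9.81)
H = 127.2413 / 19.62 = 6.4853 m

6.4853 m


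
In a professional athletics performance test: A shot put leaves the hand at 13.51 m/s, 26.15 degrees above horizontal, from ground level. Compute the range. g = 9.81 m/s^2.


R = v^2 * sin(2*theta) / g
Convert angle to radians: theta = 26.15 deg = 0.4564 rad
sin(2*theta) = sin(0.9128) = 0.7912
R = 13.51^2 * 0.7912 / 9.81
R = 182.5201 * 0.7912 / 9.81 = 14.7211 m

14.7211 m


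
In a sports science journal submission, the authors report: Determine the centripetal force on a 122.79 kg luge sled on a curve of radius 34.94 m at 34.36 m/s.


Fc = m * v^2 / r
v^2 = 34.36^2 = 1180.6096
Fc = 122.79 * 1180.6096 / 34.94
Fc = 144967.0528 / 34.94 = 4149.0284 N

4149.0284 N


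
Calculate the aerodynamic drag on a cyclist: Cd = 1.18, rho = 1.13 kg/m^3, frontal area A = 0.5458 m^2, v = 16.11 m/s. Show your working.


Fd = 0.5 * Cd * rho * A * v^2
Fd = 0.5 * 1.18 * 1.13 * 0.5458 * 16.11^2
v^2 = 259.5321
Fd = 0.5 * 1.18 * 1.13 * 0.5458 * 259.5321 = 94.4398 N

94.4398 N


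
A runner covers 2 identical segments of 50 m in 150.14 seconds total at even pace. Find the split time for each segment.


Split time = total_time / n_laps = 150.14 / 2
Split time = 75.07 s per lap

75.07 s


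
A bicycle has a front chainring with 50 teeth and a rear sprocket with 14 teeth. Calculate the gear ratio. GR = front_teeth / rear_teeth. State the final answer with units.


GR = front_teeth / rear_teeth
GR = 50 / 14
GR = 3.5714

3.5714


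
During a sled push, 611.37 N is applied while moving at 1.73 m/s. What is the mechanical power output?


P = F * v
P = 611.37 * 1.73
P = 1057.6701 W

1057.6701 W


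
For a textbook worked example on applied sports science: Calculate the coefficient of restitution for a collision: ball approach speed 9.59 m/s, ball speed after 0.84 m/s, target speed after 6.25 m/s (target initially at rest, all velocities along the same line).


e = (v2_after - v1_after) / (v1_before - v2_before)
Numerator = 6.25 - 0.84 = 5.41
Denominator = 9.59 - 0 = 9.59
e = 5.41 / 9.59 = 0.5641

0.5641


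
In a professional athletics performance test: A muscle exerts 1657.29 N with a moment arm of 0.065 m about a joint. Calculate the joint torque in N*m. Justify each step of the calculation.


tau = F * d
tau = 1657.29 * 0.065
tau = 107.7238 N*m

107.7238 N*m


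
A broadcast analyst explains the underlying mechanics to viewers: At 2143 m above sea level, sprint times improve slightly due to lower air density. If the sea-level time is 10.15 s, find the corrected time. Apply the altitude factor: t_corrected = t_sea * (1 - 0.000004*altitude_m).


Correction factor = 1 - 0.000004 * 2143 = 0.991428
t_corrected = t_sea * factor = 10.15 * 0.991428
t_corrected = 10.063 s

10.063 s


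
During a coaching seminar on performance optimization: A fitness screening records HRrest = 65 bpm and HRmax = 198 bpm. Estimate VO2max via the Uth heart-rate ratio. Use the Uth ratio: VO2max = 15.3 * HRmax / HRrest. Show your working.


VO2max = 15.3 * HRmax / HRrest
VO2max = 15.3 * 198 / 65
VO2max = 3029.4 / 65 = 46.6062 mL/kg/min

46.6062 mL/kg/min


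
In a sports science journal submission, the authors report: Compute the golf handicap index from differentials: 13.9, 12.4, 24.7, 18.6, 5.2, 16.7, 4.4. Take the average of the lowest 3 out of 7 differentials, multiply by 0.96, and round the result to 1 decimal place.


All differentials: 13.9, 12.4, 24.7, 18.6, 5.2, 16.7, 4.4
Sorted: 4.4, 5.2, 12.4, 13.9, 16.7, 18.6, 24.7
Best 3: 4.4, 5.2, 12.4
Average of best = 22 / 3 = 7.3333
Raw index = 7.3333 * 0.96 = 7.04
Handicap index = round(7.04, 1) = 7.0

7.0


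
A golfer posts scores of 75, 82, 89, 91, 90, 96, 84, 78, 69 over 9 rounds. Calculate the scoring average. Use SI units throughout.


Average = sum / n
Sum = 754
Average = 754 / 9 = 83.7778

83.7778


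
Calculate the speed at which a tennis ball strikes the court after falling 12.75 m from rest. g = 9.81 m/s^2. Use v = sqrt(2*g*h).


v = sqrt(2 * g * h)
v = sqrt(2 * 9.81 * 12.75)
v = sqrt(250.155) = 15.8163 m/s

15.8163 m/s


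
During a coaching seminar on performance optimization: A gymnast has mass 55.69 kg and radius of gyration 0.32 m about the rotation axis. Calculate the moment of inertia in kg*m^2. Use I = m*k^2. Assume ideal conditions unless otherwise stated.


I = m * k^2
I = 55.69 * 0.32^2
I = 55.69 * 0.1024 = 5.7027 kg*m^2

5.7027 kg*m^2


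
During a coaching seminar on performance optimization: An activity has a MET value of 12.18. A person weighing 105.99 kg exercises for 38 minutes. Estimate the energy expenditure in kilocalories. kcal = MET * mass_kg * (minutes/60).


kcal = MET * mass * time_hr
Convert time: 38 min = 0.6333 hr
kcal = 12.18 * 105.99 * 0.6333
kcal = 817.6069 kcal

817.6069 kcal


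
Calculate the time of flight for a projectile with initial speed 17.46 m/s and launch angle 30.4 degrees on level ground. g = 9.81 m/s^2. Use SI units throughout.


T = 2*v*sin(theta)/g
sin(theta) = sin(30.4 deg) = 0.506
T = 2*17.46*0.506 / 9.81
T = 17.6707 / 9.81 = 1.8013 s

1.8013 s


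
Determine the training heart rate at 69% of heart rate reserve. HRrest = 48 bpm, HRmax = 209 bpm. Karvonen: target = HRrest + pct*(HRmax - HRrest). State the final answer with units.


Target = HRrest + pct*(HRmax - HRrest)
Heart rate reserve = HRmax - HRrest = 209 - 48 = 161 bpm
Fraction = 69% = 0.69
Target = 48 + 0.69 * 161
Target = 48 + 111.09 = 159.09 bpm

159.09 bpm


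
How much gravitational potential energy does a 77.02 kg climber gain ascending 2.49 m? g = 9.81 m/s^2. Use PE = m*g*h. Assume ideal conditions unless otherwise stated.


PE = m * g * h
PE = 77.02 * 9.81 * 2.49
PE = 755.5662 * 2.49 = 1881.3598 J

1881.3598 J


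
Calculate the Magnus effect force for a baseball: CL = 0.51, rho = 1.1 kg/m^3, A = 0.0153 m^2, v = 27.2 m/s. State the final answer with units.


FM = 0.5 * CL * rho * A * v^2
FM = 0.5 * 0.51 * 1.1 * 0.0153 * 27.2^2
v^2 = 739.84
FM = 0.5 * 0.51 * 1.1 * 0.0153 * 739.84 = 3.1751 N

3.1751 N


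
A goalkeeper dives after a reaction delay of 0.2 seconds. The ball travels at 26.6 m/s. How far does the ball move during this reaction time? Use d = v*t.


d = v * t
d = 26.6 * 0.2
d = 5.32 m

5.32 m


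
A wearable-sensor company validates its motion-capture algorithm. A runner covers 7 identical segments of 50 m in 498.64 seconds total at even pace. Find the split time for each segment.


Split time = total_time / n_laps = 498.64 / 7
Split time = 71.2343 s per lap

71.2343 s


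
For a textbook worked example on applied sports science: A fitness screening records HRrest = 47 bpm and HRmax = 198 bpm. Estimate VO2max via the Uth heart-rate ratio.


VO2max = 15.3 * HRmax / HRrest
VO2max = 15.3 * 198 / 47
VO2max = 3029.4 / 47 = 64.4553 mL/kg/min

64.4553 mL/kg/min


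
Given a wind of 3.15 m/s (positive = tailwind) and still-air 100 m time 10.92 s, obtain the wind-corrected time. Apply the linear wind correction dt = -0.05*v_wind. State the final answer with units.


dt = -0.05 * v_wind = -0.05 * 3.15 = -0.1575 s
t_corrected = t_still + dt = 10.92 + (-0.1575)
t_corrected = 10.7625 s

10.7625 s


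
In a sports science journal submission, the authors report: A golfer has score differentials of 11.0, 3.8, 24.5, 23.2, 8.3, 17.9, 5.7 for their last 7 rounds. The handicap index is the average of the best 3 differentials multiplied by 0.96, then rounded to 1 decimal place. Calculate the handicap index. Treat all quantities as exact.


All differentials: 11.0, 3.8, 24.5, 23.2, 8.3, 17.9, 5.7
Sorted: 3.8, 5.7, 8.3, 11.0, 17.9, 23.2, 24.5
Best 3: 3.8, 5.7, 8.3
Average of best = 17.8 / 3 = 5.9333
Raw index = 5.9333 * 0.96 = 5.696
Handicap index = round(5.696, 1) = 5.7

5.7


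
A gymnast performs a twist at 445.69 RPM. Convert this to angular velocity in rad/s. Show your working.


omega = RPM * 2 * pi / 60
omega = 445.69 * 2 * 3.14159 / 60
omega = 2800.3529 / 60 = 46.6725 rad/s

46.6725 rad/s


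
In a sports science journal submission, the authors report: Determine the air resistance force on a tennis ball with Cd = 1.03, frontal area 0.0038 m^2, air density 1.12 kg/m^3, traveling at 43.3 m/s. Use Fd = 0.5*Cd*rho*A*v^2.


Fd = 0.5 * Cd * rho * A * v^2
Fd = 0.5 * 1.03 * 1.12 * 0.0038 * 43.3^2
v^2 = 1874.89
Fd = 0.5 * 1.03 * 1.12 * 0.0038 * 1874.89 = 4.1095 N

4.1095 N


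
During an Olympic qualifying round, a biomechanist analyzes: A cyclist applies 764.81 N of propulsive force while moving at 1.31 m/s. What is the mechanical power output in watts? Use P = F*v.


P = F * v
P = 764.81 * 1.31
P = 1001.9011 W

1001.9011 W


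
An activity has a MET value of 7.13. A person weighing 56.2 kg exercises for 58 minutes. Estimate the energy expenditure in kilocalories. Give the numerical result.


kcal = MET * mass * time_hr
Convert time: 58 min = 0.9667 hr
kcal = 7.13 * 56.2 * 0.9667
kcal = 387.3491 kcal

387.3491 kcal


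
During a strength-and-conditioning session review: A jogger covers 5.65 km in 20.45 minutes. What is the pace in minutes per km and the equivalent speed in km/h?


Pace = time / distance = 20.45 min / 5.65 km = 3.6195 min/km
Speed = distance / time_in_hours = 5.65 / 0.3408 hr
Speed = 16.577 km/h

3.6195 min/km, 16.577 km/h


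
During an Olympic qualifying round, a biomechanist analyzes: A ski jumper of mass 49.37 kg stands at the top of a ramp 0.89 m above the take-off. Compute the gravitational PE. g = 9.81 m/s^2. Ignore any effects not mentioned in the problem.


PE = m * g * h
PE = 49.37 * 9.81 * 0.89
PE = 484.3197 * 0.89 = 431.0445 J

431.0445 J


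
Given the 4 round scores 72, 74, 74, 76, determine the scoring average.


Average = sum / n
Sum = 296
Average = 296 / 4 = 74

74


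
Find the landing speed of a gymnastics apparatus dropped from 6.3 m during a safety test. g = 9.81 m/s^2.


v = sqrt(2 * g * h)
v = sqrt(2 * 9.81 * 6.3)
v = sqrt(123.606) = 11.1178 m/s

11.1178 m/s


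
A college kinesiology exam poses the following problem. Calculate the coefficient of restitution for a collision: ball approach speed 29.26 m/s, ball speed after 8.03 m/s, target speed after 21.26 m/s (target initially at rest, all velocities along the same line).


e = (v2_after - v1_after) / (v1_before - v2_before)
Numerator = 21.26 - 8.03 = 13.23
Denominator = 29.26 - 0 = 29.26
e = 13.23 / 29.26 = 0.4522

0.4522


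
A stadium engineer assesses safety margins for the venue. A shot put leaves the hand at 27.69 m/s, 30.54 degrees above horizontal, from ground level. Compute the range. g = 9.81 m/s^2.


R = v^2 * sin(2*theta) / g
Convert angle to radians: theta = 30.54 deg = 0.533 rad
sin(2*theta) = sin(1.066) = 0.8753
R = 27.69^2 * 0.8753 / 9.81
R = 766.7361 * 0.8753 / 9.81 = 68.4119 m

68.4119 m


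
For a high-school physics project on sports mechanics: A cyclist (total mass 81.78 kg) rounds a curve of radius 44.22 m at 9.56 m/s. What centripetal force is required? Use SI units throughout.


Fc = m * v^2 / r
v^2 = 9.56^2 = 91.3936
Fc = 81.78 * 91.3936 / 44.22
Fc = 7474.1686 / 44.22 = 169.0224 N

169.0224 N


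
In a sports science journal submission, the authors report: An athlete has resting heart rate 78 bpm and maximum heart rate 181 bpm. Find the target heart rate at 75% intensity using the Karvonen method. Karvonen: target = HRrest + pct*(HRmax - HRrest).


Target = HRrest + pct*(HRmax - HRrest)
Heart rate reserve = HRmax - HRrest = 181 - 78 = 103 bpm
Fraction = 75% = 0.75
Target = 78 + 0.75 * 103
Target = 78 + 77.25 = 155.25 bpm

155.25 bpm


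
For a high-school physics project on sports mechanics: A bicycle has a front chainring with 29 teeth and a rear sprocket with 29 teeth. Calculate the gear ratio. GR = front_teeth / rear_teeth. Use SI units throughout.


GR = front_teeth / rear_teeth
GR = 29 / 29
GR = 1

1


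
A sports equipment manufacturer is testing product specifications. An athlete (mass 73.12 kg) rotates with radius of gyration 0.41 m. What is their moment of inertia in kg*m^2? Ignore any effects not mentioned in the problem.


I = m * k^2
I = 73.12 * 0.41^2
I = 73.12 * 0.1681 = 12.2915 kg*m^2

12.2915 kg*m^2


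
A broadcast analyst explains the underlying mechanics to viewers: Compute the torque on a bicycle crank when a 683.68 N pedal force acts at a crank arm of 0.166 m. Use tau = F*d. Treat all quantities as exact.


tau = F * d
tau = 683.68 * 0.166
tau = 113.4909 N*m

113.4909 N*m


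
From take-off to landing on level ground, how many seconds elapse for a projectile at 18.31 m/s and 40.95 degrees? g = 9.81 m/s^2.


T = 2*v*sin(theta)/g
sin(theta) = sin(40.95 deg) = 0.6554
T = 2*18.31*0.6554 / 9.81
T = 24.0008 / 9.81 = 2.4466 s

2.4466 s


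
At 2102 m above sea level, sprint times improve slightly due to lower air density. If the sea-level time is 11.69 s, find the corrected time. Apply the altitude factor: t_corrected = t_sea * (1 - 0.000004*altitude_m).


Correction factor = 1 - 0.000004 * 2102 = 0.991592
t_corrected = t_sea * factor = 11.69 * 0.991592
t_corrected = 11.5917 s

11.5917 s


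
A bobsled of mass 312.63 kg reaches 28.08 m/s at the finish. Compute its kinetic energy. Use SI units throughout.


KE = 0.5 * m * v^2
KE = 0.5 * 312.63 * 28.08^2
KE = 0.5 * 312.63 * 788.4864 = 123252.2516 J

123252.2516 J


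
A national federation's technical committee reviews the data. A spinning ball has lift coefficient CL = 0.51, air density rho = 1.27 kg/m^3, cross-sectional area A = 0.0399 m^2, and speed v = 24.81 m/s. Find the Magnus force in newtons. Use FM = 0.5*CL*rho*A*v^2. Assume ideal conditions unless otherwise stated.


FM = 0.5 * CL * rho * A * v^2
FM = 0.5 * 0.51 * 1.27 * 0.0399 * 24.81^2
v^2 = 615.5361
FM = 0.5 * 0.51 * 1.27 * 0.0399 * 615.5361 = 7.9537 N

7.9537 N


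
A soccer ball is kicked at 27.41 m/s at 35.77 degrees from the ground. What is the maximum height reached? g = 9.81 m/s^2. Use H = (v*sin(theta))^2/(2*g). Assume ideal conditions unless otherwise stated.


H = (v*sin(theta))^2 / (2*g)
vy = v*sin(theta) = 27.41 * sin(35.77 deg) = 16.022 m/s
H = vy^2 / (2*g) = 256.706 / (2*9.81)
H = 256.706 / 19.62 = 13.0839 m

13.0839 m


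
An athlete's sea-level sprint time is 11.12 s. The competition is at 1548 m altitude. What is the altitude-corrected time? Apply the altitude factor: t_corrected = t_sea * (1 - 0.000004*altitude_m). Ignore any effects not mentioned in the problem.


Correction factor = 1 - 0.000004 * 1548 = 0.993808
t_corrected = t_sea * factor = 11.12 * 0.993808
t_corrected = 11.0511 s

11.0511 s


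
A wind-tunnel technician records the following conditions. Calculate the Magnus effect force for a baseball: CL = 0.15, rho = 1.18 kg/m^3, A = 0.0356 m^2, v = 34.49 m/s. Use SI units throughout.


FM = 0.5 * CL * rho * A * v^2
FM = 0.5 * 0.15 * 1.18 * 0.0356 * 34.49^2
v^2 = 1189.5601
FM = 0.5 * 0.15 * 1.18 * 0.0356 * 1189.5601 = 3.7478 N

3.7478 N


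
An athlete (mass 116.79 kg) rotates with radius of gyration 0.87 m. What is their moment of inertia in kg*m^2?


I = m * k^2
I = 116.79 * 0.87^2
I = 116.79 * 0.7569 = 88.3984 kg*m^2

88.3984 kg*m^2


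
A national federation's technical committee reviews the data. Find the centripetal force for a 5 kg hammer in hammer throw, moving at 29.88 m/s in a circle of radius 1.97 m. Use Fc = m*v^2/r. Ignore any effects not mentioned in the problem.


Fc = m * v^2 / r
v^2 = 29.88^2 = 892.8144
Fc = 5 * 892.8144 / 1.97
Fc = 4464.072 / 1.97 = 2266.0264 N

2266.0264 N


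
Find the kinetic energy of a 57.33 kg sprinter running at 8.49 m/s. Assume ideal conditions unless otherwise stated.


KE = 0.5 * m * v^2
KE = 0.5 * 57.33 * 8.49^2
KE = 0.5 * 57.33 * 72.0801 = 2066.1761 J

2066.1761 J


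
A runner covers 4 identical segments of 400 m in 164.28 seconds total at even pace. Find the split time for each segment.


Split time = total_time / n_laps = 164.28 / 4
Split time = 41.07 s per lap

41.07 s


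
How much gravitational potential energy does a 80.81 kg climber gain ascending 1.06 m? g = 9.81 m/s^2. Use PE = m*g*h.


PE = m * g * h
PE = 80.81 * 9.81 * 1.06
PE = 792.7461 * 1.06 = 840.3109 J

840.3109 J


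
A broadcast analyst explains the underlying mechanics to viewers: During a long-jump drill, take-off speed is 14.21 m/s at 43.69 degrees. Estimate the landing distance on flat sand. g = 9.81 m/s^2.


R = v^2 * sin(2*theta) / g
Convert angle to radians: theta = 43.69 deg = 0.7625 rad
sin(2*theta) = sin(1.5251) = 0.999
R = 14.21^2 * 0.999 / 9.81
R = 201.9241 * 0.999 / 9.81 = 20.562 m

20.562 m


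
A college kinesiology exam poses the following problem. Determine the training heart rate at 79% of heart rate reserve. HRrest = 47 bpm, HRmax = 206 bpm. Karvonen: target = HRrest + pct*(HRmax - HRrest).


Target = HRrest + pct*(HRmax - HRrest)
Heart rate reserve = HRmax - HRrest = 206 - 47 = 159 bpm
Fraction = 79% = 0.79
Target = 47 + 0.79 * 159
Target = 47 + 125.61 = 172.61 bpm

172.61 bpm


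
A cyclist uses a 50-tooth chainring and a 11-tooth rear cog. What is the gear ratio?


GR = front_teeth / rear_teeth
GR = 50 / 11
GR = 4.5455

4.5455


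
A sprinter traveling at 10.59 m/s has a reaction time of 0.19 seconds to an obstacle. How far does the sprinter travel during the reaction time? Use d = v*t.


d = v * t
d = 10.59 * 0.19
d = 2.0121 m

2.0121 m


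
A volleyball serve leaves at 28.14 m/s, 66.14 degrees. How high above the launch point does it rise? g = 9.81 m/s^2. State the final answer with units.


H = (v*sin(theta))^2 / (2*g)
vy = v*sin(theta) = 28.14 * sin(66.14 deg) = 25.7351 m/s
H = vy^2 / (2*g) = 662.2933 / (2*9.81)
H = 662.2933 / 19.62 = 33.756 m

33.756 m


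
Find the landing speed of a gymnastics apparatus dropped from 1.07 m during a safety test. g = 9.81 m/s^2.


v = sqrt(2 * g * h)
v = sqrt(2 * 9.81 * 1.07)
v = sqrt(20.9934) = 4.5819 m/s

4.5819 m/s


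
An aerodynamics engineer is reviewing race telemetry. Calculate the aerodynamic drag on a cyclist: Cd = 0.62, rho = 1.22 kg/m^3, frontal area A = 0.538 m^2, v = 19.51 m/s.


Fd = 0.5 * Cd * rho * A * v^2
Fd = 0.5 * 0.62 * 1.22 * 0.538 * 19.51^2
v^2 = 380.6401
Fd = 0.5 * 0.62 * 1.22 * 0.538 * 380.6401 = 77.4495 N

77.4495 N


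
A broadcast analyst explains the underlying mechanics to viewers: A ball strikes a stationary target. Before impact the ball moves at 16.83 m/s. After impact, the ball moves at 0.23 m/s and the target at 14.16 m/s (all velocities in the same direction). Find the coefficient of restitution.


e = (v2_after - v1_after) / (v1_before - v2_before)
Numerator = 14.16 - 0.23 = 13.93
Denominator = 16.83 - 0 = 16.83
e = 13.93 / 16.83 = 0.8277

0.8277


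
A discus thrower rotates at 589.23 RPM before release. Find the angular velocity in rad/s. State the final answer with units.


omega = RPM * 2 * pi / 60
omega = 589.23 * 2 * 3.14159 / 60
omega = 3702.2413 / 60 = 61.704 rad/s

61.704 rad/s


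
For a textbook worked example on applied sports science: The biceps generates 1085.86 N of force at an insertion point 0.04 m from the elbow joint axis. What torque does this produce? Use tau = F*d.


tau = F * d
tau = 1085.86 * 0.04
tau = 43.4344 N*m

43.4344 N*m


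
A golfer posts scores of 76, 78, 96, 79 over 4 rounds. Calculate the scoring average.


Average = sum / n
Sum = 329
Average = 329 / 4 = 82.25

82.25


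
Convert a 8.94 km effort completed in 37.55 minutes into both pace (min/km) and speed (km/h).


Pace = time / distance = 37.55 min / 8.94 km = 4.2002 min/km
Speed = distance / time_in_hours = 8.94 / 0.6258 hr
Speed = 14.285 km/h

4.2002 min/km, 14.285 km/h


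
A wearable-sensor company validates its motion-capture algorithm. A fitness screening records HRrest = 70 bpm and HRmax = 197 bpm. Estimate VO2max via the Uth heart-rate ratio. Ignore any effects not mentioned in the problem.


VO2max = 15.3 * HRmax / HRrest
VO2max = 15.3 * 197 / 70
VO2max = 3014.1 / 70 = 43.0586 mL/kg/min

43.0586 mL/kg/min


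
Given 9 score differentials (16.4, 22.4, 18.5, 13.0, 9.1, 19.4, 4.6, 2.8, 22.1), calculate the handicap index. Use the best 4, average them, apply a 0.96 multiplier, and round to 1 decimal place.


All differentials: 16.4, 22.4, 18.5, 13.0, 9.1, 19.4, 4.6, 2.8, 22.1
Sorted: 2.8, 4.6, 9.1, 13.0, 16.4, 18.5, 19.4, 22.1, 22.4
Best 4: 2.8, 4.6, 9.1, 13.0
Average of best = 29.5 / 4 = 7.375
Raw index = 7.375 * 0.96 = 7.08
Handicap index = round(7.08, 1) = 7.1

7.1


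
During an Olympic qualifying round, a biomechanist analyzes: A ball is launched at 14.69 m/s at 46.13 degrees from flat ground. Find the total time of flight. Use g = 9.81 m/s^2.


T = 2*v*sin(theta)/g
sin(theta) = sin(46.13 deg) = 0.7209
T = 2*14.69*0.7209 / 9.81
T = 21.1805 / 9.81 = 2.1591 s

2.1591 s


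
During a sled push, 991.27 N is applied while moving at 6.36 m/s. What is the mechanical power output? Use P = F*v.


P = F * v
P = 991.27 * 6.36
P = 6304.4772 W

6304.4772 W


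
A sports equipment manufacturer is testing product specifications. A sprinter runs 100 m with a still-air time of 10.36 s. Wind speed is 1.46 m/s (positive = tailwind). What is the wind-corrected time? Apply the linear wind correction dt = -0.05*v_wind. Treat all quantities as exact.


dt = -0.05 * v_wind = -0.05 * 1.46 = -0.073 s
t_corrected = t_still + dt = 10.36 + (-0.073)
t_corrected = 10.287 s

10.287 s


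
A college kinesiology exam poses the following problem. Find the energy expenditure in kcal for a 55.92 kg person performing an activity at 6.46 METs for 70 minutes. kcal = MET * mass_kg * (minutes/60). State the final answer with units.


kcal = MET * mass * time_hr
Convert time: 70 min = 1.1667 hr
kcal = 6.46 * 55.92 * 1.1667
kcal = 421.4504 kcal

421.4504 kcal


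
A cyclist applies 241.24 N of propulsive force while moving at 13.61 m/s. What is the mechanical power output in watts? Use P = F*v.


P = F * v
P = 241.24 * 13.61
P = 3283.2764 W

3283.2764 W


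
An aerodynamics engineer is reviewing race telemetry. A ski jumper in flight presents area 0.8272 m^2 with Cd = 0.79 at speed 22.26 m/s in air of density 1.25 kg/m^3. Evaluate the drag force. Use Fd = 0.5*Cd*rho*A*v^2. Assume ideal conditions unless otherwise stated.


Fd = 0.5 * Cd * rho * A * v^2
Fd = 0.5 * 0.79 * 1.25 * 0.8272 * 22.26^2
v^2 = 495.5076
Fd = 0.5 * 0.79 * 1.25 * 0.8272 * 495.5076 = 202.3802 N

202.3802 N


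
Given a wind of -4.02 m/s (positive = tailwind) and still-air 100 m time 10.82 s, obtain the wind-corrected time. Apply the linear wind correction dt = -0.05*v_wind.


dt = -0.05 * v_wind = -0.05 * -4.02 = 0.201 s
t_corrected = t_still + dt = 10.82 + (0.201)
t_corrected = 11.021 s

11.021 s


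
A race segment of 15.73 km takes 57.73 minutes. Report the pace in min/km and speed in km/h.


Pace = time / distance = 57.73 min / 15.73 km = 3.6701 min/km
Speed = distance / time_in_hours = 15.73 / 0.9622 hr
Speed = 16.3485 km/h

3.6701 min/km, 16.3485 km/h


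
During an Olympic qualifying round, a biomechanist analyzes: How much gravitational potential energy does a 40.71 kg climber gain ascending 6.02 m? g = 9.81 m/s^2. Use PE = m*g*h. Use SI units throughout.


PE = m * g * h
PE = 40.71 * 9.81 * 6.02
PE = 399.3651 * 6.02 = 2404.1779 J

2404.1779 J


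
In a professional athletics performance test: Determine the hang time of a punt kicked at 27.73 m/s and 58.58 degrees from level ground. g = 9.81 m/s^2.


T = 2*v*sin(theta)/g
sin(theta) = sin(58.58 deg) = 0.8534
T = 2*27.73*0.8534 / 9.81
T = 47.3278 / 9.81 = 4.8244 s

4.8244 s


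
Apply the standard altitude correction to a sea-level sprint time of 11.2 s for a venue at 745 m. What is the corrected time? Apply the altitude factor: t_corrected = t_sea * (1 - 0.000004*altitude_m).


Correction factor = 1 - 0.000004 * 745 = 0.99702
t_corrected = t_sea * factor = 11.2 * 0.99702
t_corrected = 11.1666 s

11.1666 s


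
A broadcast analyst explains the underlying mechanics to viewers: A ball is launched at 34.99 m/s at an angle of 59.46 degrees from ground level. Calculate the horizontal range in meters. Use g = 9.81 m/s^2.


R = v^2 * sin(2*theta) / g
Convert angle to radians: theta = 59.46 deg = 1.0378 rad
sin(2*theta) = sin(2.0755) = 0.8753
R = 34.99^2 * 0.8753 / 9.81
R = 1224.3001 * 0.8753 / 9.81 = 109.238 m

109.238 m


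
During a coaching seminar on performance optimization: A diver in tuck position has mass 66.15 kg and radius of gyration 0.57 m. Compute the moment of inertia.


I = m * k^2
I = 66.15 * 0.57^2
I = 66.15 * 0.3249 = 21.4921 kg*m^2

21.4921 kg*m^2


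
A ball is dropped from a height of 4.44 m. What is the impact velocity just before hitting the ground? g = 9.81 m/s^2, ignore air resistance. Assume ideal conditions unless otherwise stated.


v = sqrt(2 * g * h)
v = sqrt(2 * 9.81 * 4.44)
v = sqrt(87.1128) = 9.3334 m/s

9.3334 m/s


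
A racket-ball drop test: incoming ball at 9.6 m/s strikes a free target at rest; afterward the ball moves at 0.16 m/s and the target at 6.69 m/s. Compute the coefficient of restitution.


e = (v2_after - v1_after) / (v1_before - v2_before)
Numerator = 6.69 - 0.16 = 6.53
Denominator = 9.6 - 0 = 9.6
e = 6.53 / 9.6 = 0.6802

0.6802


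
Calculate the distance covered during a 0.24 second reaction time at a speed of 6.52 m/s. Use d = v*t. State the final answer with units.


d = v * t
d = 6.52 * 0.24
d = 1.5648 m

1.5648 m


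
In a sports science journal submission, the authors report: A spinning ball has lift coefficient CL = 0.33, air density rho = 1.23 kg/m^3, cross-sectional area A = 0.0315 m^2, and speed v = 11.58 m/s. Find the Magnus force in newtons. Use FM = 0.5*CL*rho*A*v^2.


FM = 0.5 * CL * rho * A * v^2
FM = 0.5 * 0.33 * 1.23 * 0.0315 * 11.58^2
v^2 = 134.0964
FM = 0.5 * 0.33 * 1.23 * 0.0315 * 134.0964 = 0.8573 N

0.8573 N


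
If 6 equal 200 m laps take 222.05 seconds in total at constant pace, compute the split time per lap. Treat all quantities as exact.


Split time = total_time / n_laps = 222.05 / 6
Split time = 37.0083 s per lap

37.0083 s


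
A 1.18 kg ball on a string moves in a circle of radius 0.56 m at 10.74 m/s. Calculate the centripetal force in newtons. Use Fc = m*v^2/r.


Fc = m * v^2 / r
v^2 = 10.74^2 = 115.3476
Fc = 1.18 * 115.3476 / 0.56
Fc = 136.1102 / 0.56 = 243.0539 N

243.0539 N


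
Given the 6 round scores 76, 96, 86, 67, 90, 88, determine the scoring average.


Average = sum / n
Sum = 503
Average = 503 / 6 = 83.8333

83.8333


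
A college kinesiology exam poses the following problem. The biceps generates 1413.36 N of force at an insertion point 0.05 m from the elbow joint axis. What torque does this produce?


tau = F * d
tau = 1413.36 * 0.05
tau = 70.668 N*m

70.668 N*m


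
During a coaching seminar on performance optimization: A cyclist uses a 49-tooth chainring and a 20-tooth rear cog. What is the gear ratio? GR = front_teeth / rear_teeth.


GR = front_teeth / rear_teeth
GR = 49 / 20
GR = 2.45

2.45


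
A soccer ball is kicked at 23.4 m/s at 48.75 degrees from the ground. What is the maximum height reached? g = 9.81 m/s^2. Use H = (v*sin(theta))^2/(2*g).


H = (v*sin(theta))^2 / (2*g)
vy = v*sin(theta) = 23.4 * sin(48.75 deg) = 17.5931 m/s
H = vy^2 / (2*g) = 309.5155 / (2*9.81)
H = 309.5155 / 19.62 = 15.7755 m

15.7755 m


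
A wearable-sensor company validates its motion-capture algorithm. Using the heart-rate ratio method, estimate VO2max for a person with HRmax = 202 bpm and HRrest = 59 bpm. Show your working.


VO2max = 15.3 * HRmax / HRrest
VO2max = 15.3 * 202 / 59
VO2max = 3090.6 / 59 = 52.3831 mL/kg/min

52.3831 mL/kg/min
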